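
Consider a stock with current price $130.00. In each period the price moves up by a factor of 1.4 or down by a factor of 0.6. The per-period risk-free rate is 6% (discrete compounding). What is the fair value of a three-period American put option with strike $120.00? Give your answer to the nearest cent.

Risk-neutral probability p = (1 + 0.06 − 0.6)/(1.4 − 0.6) = 0.4600/0.8000 = 0.5750
Terminal stock prices: S_uuu = 356.7, S_uud = 152.9, S_udd = 65.52, S_ddd = 28.08
Terminal payoffs (K − S): max(-236.7, 0) = 0, max(-32.88, 0) = 0, max(54.48, 0) = 54.48, max(91.92, 0) = 91.92
Node uu (S = 254.8): continuation = 1/1.06·[0.5750·0.0000 + 0.4250·0.0000] = 0.0000; exercise value = 0.0000 ≤ continuation, so V_uu = 0.0000
Node ud (S = 109.2): continuation = 1/1.06·[0.5750·0.0000 + 0.4250·54.4800] = 21.8434; exercise value = 10.8000 ≤ continuation, so V_ud = 21.8434
Node dd (S = 46.8): continuation = 1/1.06·[0.5750·54.4800 + 0.4250·91.9200] = 66.4075; exercise value = 73.2000 > continuation, so V_dd = 73.2000 (exercise)
Node u (S = 182): continuation = 1/1.06·[0.5750·0.0000 + 0.4250·21.8434] = 8.7580; exercise value = 0.0000 ≤ continuation, so V_u = 8.7580
Node d (S = 78): continuation = 1/1.06·[0.5750·21.8434 + 0.4250·73.2000] = 41.1981; exercise value = 42.0000 > continuation, so V_d = 42.0000 (exercise)
Node 0 (S = 130): continuation = 1/1.06·[0.5750·8.7580 + 0.4250·42.0000] = 21.5904; exercise value = 0.0000 ≤ continuation, so V_0 = 21.5904

$21.59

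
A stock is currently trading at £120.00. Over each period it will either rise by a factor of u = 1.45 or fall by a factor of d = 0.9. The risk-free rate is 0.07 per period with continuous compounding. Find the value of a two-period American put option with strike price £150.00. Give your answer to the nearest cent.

£30.00

Risk-neutral probability p = (e^0.07 − 0.9)/(1.45 − 0.9) = 0.1725/0.5500 = 0.3137
Terminal stock prices: S_uu = 252.3, S_ud = 156.6, S_dd = 97.2
Terminal payoffs (K − S): max(-102.3, 0) = 0, max(-6.6, 0) = 0, max(52.8, 0) = 52.8
Node u (S = 174): continuation = e^(−0.07)·[0.3137·0.0000 + 0.6863·0.0000] = 0.0000; exercise value = 0.0000 ≤ continuation, so V_u = 0.0000
Node d (S = 108): continuation = e^(−0.07)·[0.3137·0.0000 + 0.6863·52.8000] = 33.7892; exercise value = 42.0000 > continuation, so V_d = 42.0000 (exercise)
Node 0 (S = 120): continuation = e^(−0.07)·[0.3137·0.0000 + 0.6863·42.0000] = 26.8778; exercise value = 30.0000 > continuation, so V_0 = 30.0000 (exercise)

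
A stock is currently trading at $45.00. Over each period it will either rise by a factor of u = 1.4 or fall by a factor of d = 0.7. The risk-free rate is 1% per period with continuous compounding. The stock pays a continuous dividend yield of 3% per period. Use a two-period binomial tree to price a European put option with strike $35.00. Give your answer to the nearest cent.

$4.57

Per-period risk-free factor R = e^0.01 = 1.0101; dividend-adjusted growth = e^(0.01−0.03) = 0.9802.
Risk-neutral probability p = (0.9802 − 0.7)/(1.4 − 0.7) = 0.2802/0.7000 = 0.4003
Terminal stock prices: S_uu = 88.2, S_ud = 44.1, S_dd = 22.05
Terminal payoffs (K − S): max(-53.2, 0) = 0, max(-9.1, 0) = 0, max(12.95, 0) = 12.95
Node u (S = 63): V_u = e^(−0.01)·[0.4003·0.0000 + 0.5997·0.0000] = 0.0000
Node d (S = 31.5): V_d = e^(−0.01)·[0.4003·0.0000 + 0.5997·12.9500] = 7.6890
Node 0 (S = 45): V_0 = e^(−0.01)·[0.4003·0.0000 + 0.5997·7.6890] = 4.5654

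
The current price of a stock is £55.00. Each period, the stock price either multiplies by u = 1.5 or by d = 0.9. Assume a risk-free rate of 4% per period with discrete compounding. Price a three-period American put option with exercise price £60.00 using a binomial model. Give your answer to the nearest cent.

£8.40

Risk-neutral probability p = (1 + 0.04 − 0.9)/(1.5 − 0.9) = 0.1400/0.6000 = 0.2333
Terminal stock prices: S_uuu = 185.6, S_uud = 111.4, S_udd = 66.83, S_ddd = 40.1
Terminal payoffs (K − S): max(-125.6, 0) = 0, max(-51.38, 0) = 0, max(-6.825, 0) = 0, max(19.9, 0) = 19.9
Node uu (S = 123.8): continuation = 1/1.04·[0.2333·0.0000 + 0.7667·0.0000] = 0.0000; exercise value = 0.0000 ≤ continuation, so V_uu = 0.0000
Node ud (S = 74.25): continuation = 1/1.04·[0.2333·0.0000 + 0.7667·0.0000] = 0.0000; exercise value = 0.0000 ≤ continuation, so V_ud = 0.0000
Node dd (S = 44.55): continuation = 1/1.04·[0.2333·0.0000 + 0.7667·19.9050] = 14.6736; exercise value = 15.4500 > continuation, so V_dd = 15.4500 (exercise)
Node u (S = 82.5): continuation = 1/1.04·[0.2333·0.0000 + 0.7667·0.0000] = 0.0000; exercise value = 0.0000 ≤ continuation, so V_u = 0.0000
Node d (S = 49.5): continuation = 1/1.04·[0.2333·0.0000 + 0.7667·15.4500] = 11.3894; exercise value = 10.5000 ≤ continuation, so V_d = 11.3894
Node 0 (S = 55): continuation = 1/1.04·[0.2333·0.0000 + 0.7667·11.3894] = 8.3960; exercise value = 5.0000 ≤ continuation, so V_0 = 8.3960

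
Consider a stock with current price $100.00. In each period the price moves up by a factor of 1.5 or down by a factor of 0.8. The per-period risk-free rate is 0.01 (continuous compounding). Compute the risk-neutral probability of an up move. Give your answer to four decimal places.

p = 0.3001

Risk-neutral probability p = (e^0.01 − 0.8)/(1.5 − 0.8) = 0.2101/0.7000 = 0.3001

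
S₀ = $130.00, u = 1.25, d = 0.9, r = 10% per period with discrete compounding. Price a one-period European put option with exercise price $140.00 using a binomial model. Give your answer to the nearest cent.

$8.96

Risk-neutral probability p = (1 + 0.1 − 0.9)/(1.25 − 0.9) = 0.2000/0.3500 = 0.5714
Terminal stock prices: S_u = 162.5, S_d = 117
Terminal payoffs (K − S): max(-22.5, 0) = 0, max(23, 0) = 23
Node 0 (S = 130): V_0 = 1/1.1·[0.5714·0.0000 + 0.4286·23.0000] = 8.9610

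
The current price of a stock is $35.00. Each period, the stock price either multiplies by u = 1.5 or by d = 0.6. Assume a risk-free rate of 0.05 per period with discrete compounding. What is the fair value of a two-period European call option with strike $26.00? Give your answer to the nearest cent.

$14.46

Risk-neutral probability p = (1 + 0.05 − 0.6)/(1.5 − 0.6) = 0.4500/0.9000 = 0.5000
Terminal stock prices: S_uu = 78.75, S_ud = 31.5, S_dd = 12.6
Terminal payoffs (S − K): max(52.75, 0) = 52.75, max(5.5, 0) = 5.5, max(-13.4, 0) = 0
Node u (S = 52.5): V_u = 1/1.05·[0.5000·52.7500 + 0.5000·5.5000] = 27.7381
Node d (S = 21): V_d = 1/1.05·[0.5000·5.5000 + 0.5000·0.0000] = 2.6190
Node 0 (S = 35): V_0 = 1/1.05·[0.5000·27.7381 + 0.5000·2.6190] = 14.4558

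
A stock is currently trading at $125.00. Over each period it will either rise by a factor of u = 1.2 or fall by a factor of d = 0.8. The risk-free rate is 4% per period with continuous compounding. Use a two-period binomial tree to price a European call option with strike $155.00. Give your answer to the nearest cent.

Risk-neutral probability p = (e^0.04 − 0.8)/(1.2 − 0.8) = 0.2408/0.4000 = 0.6020
Terminal stock prices: S_uu = 180, S_ud = 120, S_dd = 80
Terminal payoffs (S − K): max(25, 0) = 25, max(-35, 0) = 0, max(-75, 0) = 0
Node u (S = 150): V_u = e^(−0.04)·[0.6020·25.0000 + 0.3980·0.0000] = 14.4605
Node d (S = 100): V_d = e^(−0.04)·[0.6020·0.0000 + 0.3980·0.0000] = 0.0000
Node 0 (S = 125): V_0 = e^(−0.04)·[0.6020·14.4605 + 0.3980·0.0000] = 8.3643

$8.36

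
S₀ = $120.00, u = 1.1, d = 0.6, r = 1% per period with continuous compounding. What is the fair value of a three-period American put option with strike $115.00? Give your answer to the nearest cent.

$16.11

Risk-neutral probability p = (e^0.01 − 0.6)/(1.1 − 0.6) = 0.4101/0.5000 = 0.8201
Terminal stock prices: S_uuu = 159.7, S_uud = 87.12, S_udd = 47.52, S_ddd = 25.92
Terminal payoffs (K − S): max(-44.72, 0) = 0, max(27.88, 0) = 27.88, max(67.48, 0) = 67.48, max(89.08, 0) = 89.08
Node uu (S = 145.2): continuation = e^(−0.01)·[0.8201·0.0000 + 0.1799·27.8800] = 4.9657; exercise value = 0.0000 ≤ continuation, so V_uu = 4.9657
Node ud (S = 79.2): continuation = e^(−0.01)·[0.8201·27.8800 + 0.1799·67.4800] = 34.6557; exercise value = 35.8000 > continuation, so V_ud = 35.8000 (exercise)
Node dd (S = 43.2): continuation = e^(−0.01)·[0.8201·67.4800 + 0.1799·89.0800] = 70.6557; exercise value = 71.8000 > continuation, so V_dd = 71.8000 (exercise)
Node u (S = 132): continuation = e^(−0.01)·[0.8201·4.9657 + 0.1799·35.8000] = 10.4082; exercise value = 0.0000 ≤ continuation, so V_u = 10.4082
Node d (S = 72): continuation = e^(−0.01)·[0.8201·35.8000 + 0.1799·71.8000] = 41.8557; exercise value = 43.0000 > continuation, so V_d = 43.0000 (exercise)
Node 0 (S = 120): continuation = e^(−0.01)·[0.8201·10.4082 + 0.1799·43.0000] = 16.1095; exercise value = 0.0000 ≤ continuation, so V_0 = 16.1095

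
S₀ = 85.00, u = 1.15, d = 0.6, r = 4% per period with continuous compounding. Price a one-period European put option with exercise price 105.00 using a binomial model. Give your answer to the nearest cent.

15.88

Risk-neutral probability p = (e^0.04 − 0.6)/(1.15 − 0.6) = 0.4408/0.5500 = 0.8015
Terminal stock prices: S_u = 97.75, S_d = 51
Terminal payoffs (K − S): max(7.25, 0) = 7.25, max(54, 0) = 54
Node 0 (S = 85): V_0 = e^(−0.04)·[0.8015·7.2500 + 0.1985·54.0000] = 15.8829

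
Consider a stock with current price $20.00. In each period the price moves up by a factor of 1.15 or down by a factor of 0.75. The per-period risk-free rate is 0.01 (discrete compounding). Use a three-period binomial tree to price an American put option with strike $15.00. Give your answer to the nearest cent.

$0.77

Risk-neutral probability p = (1 + 0.01 − 0.75)/(1.15 − 0.75) = 0.2600/0.4000 = 0.6500
Terminal stock prices: S_uuu = 30.42, S_uud = 19.84, S_udd = 12.94, S_ddd = 8.438
Terminal payoffs (K − S): max(-15.42, 0) = 0, max(-4.837, 0) = 0, max(2.062, 0) = 2.062, max(6.562, 0) = 6.562
Node uu (S = 26.45): continuation = 1/1.01·[0.6500·0.0000 + 0.3500·0.0000] = 0.0000; exercise value = 0.0000 ≤ continuation, so V_uu = 0.0000
Node ud (S = 17.25): continuation = 1/1.01·[0.6500·0.0000 + 0.3500·2.0625] = 0.7147; exercise value = 0.0000 ≤ continuation, so V_ud = 0.7147
Node dd (S = 11.25): continuation = 1/1.01·[0.6500·2.0625 + 0.3500·6.5625] = 3.6015; exercise value = 3.7500 > continuation, so V_dd = 3.7500 (exercise)
Node u (S = 23): continuation = 1/1.01·[0.6500·0.0000 + 0.3500·0.7147] = 0.2477; exercise value = 0.0000 ≤ continuation, so V_u = 0.2477
Node d (S = 15): continuation = 1/1.01·[0.6500·0.7147 + 0.3500·3.7500] = 1.7595; exercise value = 0.0000 ≤ continuation, so V_d = 1.7595
Node 0 (S = 20): continuation = 1/1.01·[0.6500·0.2477 + 0.3500·1.7595] = 0.7691; exercise value = 0.0000 ≤ continuation, so V_0 = 0.7691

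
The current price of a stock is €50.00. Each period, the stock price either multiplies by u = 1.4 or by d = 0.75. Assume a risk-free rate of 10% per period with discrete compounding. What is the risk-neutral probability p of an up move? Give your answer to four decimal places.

p = 0.5385

Risk-neutral probability p = (1 + 0.1 − 0.75)/(1.4 − 0.75) = 0.3500/0.6500 = 0.5385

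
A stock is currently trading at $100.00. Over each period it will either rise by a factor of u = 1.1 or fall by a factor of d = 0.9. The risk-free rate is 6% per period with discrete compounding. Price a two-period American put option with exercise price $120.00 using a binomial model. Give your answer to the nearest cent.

$20.00

Risk-neutral probability p = (1 + 0.06 − 0.9)/(1.1 − 0.9) = 0.1600/0.2000 = 0.8000
Terminal stock prices: S_uu = 121, S_ud = 99, S_dd = 81
Terminal payoffs (K − S): max(-1, 0) = 0, max(21, 0) = 21, max(39, 0) = 39
Node u (S = 110): continuation = 1/1.06·[0.8000·0.0000 + 0.2000·21.0000] = 3.9623; exercise value = 10.0000 > continuation, so V_u = 10.0000 (exercise)
Node d (S = 90): continuation = 1/1.06·[0.8000·21.0000 + 0.2000·39.0000] = 23.2075; exercise value = 30.0000 > continuation, so V_d = 30.0000 (exercise)
Node 0 (S = 100): continuation = 1/1.06·[0.8000·10.0000 + 0.2000·30.0000] = 13.2075; exercise value = 20.0000 > continuation, so V_0 = 20.0000 (exercise)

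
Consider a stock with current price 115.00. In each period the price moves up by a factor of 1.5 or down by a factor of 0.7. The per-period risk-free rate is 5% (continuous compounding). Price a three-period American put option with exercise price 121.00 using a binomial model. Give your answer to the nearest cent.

27.08

Risk-neutral probability p = (e^0.05 − 0.7)/(1.5 − 0.7) = 0.3513/0.8000 = 0.4391
Terminal stock prices: S_uuu = 388.1, S_uud = 181.1, S_udd = 84.52, S_ddd = 39.44
Terminal payoffs (K − S): max(-267.1, 0) = 0, max(-60.12, 0) = 0, max(36.48, 0) = 36.48, max(81.56, 0) = 81.56
Node uu (S = 258.8): continuation = e^(−0.05)·[0.4391·0.0000 + 0.5609·0.0000] = 0.0000; exercise value = 0.0000 ≤ continuation, so V_uu = 0.0000
Node ud (S = 120.7): continuation = e^(−0.05)·[0.4391·0.0000 + 0.5609·36.4750] = 19.4614; exercise value = 0.2500 ≤ continuation, so V_ud = 19.4614
Node dd (S = 56.35): continuation = e^(−0.05)·[0.4391·36.4750 + 0.5609·81.5550] = 58.7488; exercise value = 64.6500 > continuation, so V_dd = 64.6500 (exercise)
Node u (S = 172.5): continuation = e^(−0.05)·[0.4391·0.0000 + 0.5609·19.4614] = 10.3837; exercise value = 0.0000 ≤ continuation, so V_u = 10.3837
Node d (S = 80.5): continuation = e^(−0.05)·[0.4391·19.4614 + 0.5609·64.6500] = 42.6229; exercise value = 40.5000 ≤ continuation, so V_d = 42.6229
Node 0 (S = 115): continuation = e^(−0.05)·[0.4391·10.3837 + 0.5609·42.6229] = 27.0787; exercise value = 6.0000 ≤ continuation, so V_0 = 27.0787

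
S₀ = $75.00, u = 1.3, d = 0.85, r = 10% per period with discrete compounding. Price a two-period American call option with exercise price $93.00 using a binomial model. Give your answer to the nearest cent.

Risk-neutral probability p = (1 + 0.1 − 0.85)/(1.3 − 0.85) = 0.2500/0.4500 = 0.5556
Terminal stock prices: S_uu = 126.8, S_ud = 82.88, S_dd = 54.19
Terminal payoffs (S − K): max(33.75, 0) = 33.75, max(-10.12, 0) = 0, max(-38.81, 0) = 0
Node u (S = 97.5): continuation = 1/1.1·[0.5556·33.7500 + 0.4444·0.0000] = 17.0455; exercise value = 4.5000 ≤ continuation, so V_u = 17.0455
Node d (S = 63.75): continuation = 1/1.1·[0.5556·0.0000 + 0.4444·0.0000] = 0.0000; exercise value = 0.0000 ≤ continuation, so V_d = 0.0000
Node 0 (S = 75): continuation = 1/1.1·[0.5556·17.0455 + 0.4444·0.0000] = 8.6088; exercise value = 0.0000 ≤ continuation, so V_0 = 8.6088

$8.61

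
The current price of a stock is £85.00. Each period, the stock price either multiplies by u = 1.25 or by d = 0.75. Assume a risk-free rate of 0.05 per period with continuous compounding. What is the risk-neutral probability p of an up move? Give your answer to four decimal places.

p = 0.6025

Risk-neutral probability p = (e^0.05 − 0.75)/(1.25 − 0.75) = 0.3013/0.5000 = 0.6025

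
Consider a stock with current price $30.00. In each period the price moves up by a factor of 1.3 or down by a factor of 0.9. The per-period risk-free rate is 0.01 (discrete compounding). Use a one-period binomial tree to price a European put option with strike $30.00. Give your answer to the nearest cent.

Risk-neutral probability p = (1 + 0.01 − 0.9)/(1.3 − 0.9) = 0.1100/0.4000 = 0.2750
Terminal stock prices: S_u = 39, S_d = 27
Terminal payoffs (K − S): max(-9, 0) = 0, max(3, 0) = 3
Node 0 (S = 30): V_0 = 1/1.01·[0.2750·0.0000 + 0.7250·3.0000] = 2.1535

$2.15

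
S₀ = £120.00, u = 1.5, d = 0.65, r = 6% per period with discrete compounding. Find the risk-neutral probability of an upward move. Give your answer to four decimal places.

Risk-neutral probability p = (1 + 0.06 − 0.65)/(1.5 − 0.65) = 0.4100/0.8500 = 0.4824

p = 0.4824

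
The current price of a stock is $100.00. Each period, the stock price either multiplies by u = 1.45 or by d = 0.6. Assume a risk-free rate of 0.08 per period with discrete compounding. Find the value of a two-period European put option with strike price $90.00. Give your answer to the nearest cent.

$10.04

Risk-neutral probability p = (1 + 0.08 − 0.6)/(1.45 − 0.6) = 0.4800/0.8500 = 0.5647
Terminal stock prices: S_uu = 210.2, S_ud = 87, S_dd = 36
Terminal payoffs (K − S): max(-120.2, 0) = 0, max(3, 0) = 3, max(54, 0) = 54
Node u (S = 145): V_u = 1/1.08·[0.5647·0.0000 + 0.4353·3.0000] = 1.2092
Node d (S = 60): V_d = 1/1.08·[0.5647·3.0000 + 0.4353·54.0000] = 23.3333
Node 0 (S = 100): V_0 = 1/1.08·[0.5647·1.2092 + 0.4353·23.3333] = 10.0367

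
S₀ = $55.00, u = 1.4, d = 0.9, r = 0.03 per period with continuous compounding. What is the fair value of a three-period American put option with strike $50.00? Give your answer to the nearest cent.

Risk-neutral probability p = (e^0.03 − 0.9)/(1.4 − 0.9) = 0.1305/0.5000 = 0.2609
Terminal stock prices: S_uuu = 150.9, S_uud = 97.02, S_udd = 62.37, S_ddd = 40.1
Terminal payoffs (K − S): max(-100.9, 0) = 0, max(-47.02, 0) = 0, max(-12.37, 0) = 0, max(9.905, 0) = 9.905
Node uu (S = 107.8): continuation = e^(−0.03)·[0.2609·0.0000 + 0.7391·0.0000] = 0.0000; exercise value = 0.0000 ≤ continuation, so V_uu = 0.0000
Node ud (S = 69.3): continuation = e^(−0.03)·[0.2609·0.0000 + 0.7391·0.0000] = 0.0000; exercise value = 0.0000 ≤ continuation, so V_ud = 0.0000
Node dd (S = 44.55): continuation = e^(−0.03)·[0.2609·0.0000 + 0.7391·9.9050] = 7.1043; exercise value = 5.4500 ≤ continuation, so V_dd = 7.1043
Node u (S = 77): continuation = e^(−0.03)·[0.2609·0.0000 + 0.7391·0.0000] = 0.0000; exercise value = 0.0000 ≤ continuation, so V_u = 0.0000
Node d (S = 49.5): continuation = e^(−0.03)·[0.2609·0.0000 + 0.7391·7.1043] = 5.0956; exercise value = 0.5000 ≤ continuation, so V_d = 5.0956
Node 0 (S = 55): continuation = e^(−0.03)·[0.2609·0.0000 + 0.7391·5.0956] = 3.6548; exercise value = 0.0000 ≤ continuation, so V_0 = 3.6548

$3.65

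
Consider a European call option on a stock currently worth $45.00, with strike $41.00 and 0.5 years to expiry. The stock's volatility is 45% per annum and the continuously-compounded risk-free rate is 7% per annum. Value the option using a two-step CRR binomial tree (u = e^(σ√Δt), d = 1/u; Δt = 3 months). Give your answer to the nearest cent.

$8.59

CRR parameters: u = e^(σ√Δt) = e^(0.45·√0.25) = 1.2523, d = 1/u = 0.7985
Per-period rate: rΔt = 0.07·0.25 = 0.0175, so R = e^0.0175 = 1.0177
Risk-neutral probability p = (e^0.0175 − 0.7985)/(1.2523 − 0.7985) = 0.2191/0.4538 = 0.4829
Terminal stock prices: S_uu = 70.57, S_ud = 45, S_dd = 28.69
Terminal payoffs (S − K): max(29.57, 0) = 29.57, max(4, 0) = 4, max(-12.31, 0) = 0
Node u (S = 56.35): V_u = e^(−0.0175)·[0.4829·29.5740 + 0.5171·4.0000] = 16.0658
Node d (S = 35.93): V_d = e^(−0.0175)·[0.4829·4.0000 + 0.5171·0.0000] = 1.8980
Node 0 (S = 45): V_0 = e^(−0.0175)·[0.4829·16.0658 + 0.5171·1.8980] = 8.5879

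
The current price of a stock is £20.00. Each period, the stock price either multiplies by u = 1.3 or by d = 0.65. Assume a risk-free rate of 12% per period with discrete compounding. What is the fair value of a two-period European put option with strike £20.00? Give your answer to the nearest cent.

£1.70

Risk-neutral probability p = (1 + 0.12 − 0.65)/(1.3 − 0.65) = 0.4700/0.6500 = 0.7231
Terminal stock prices: S_uu = 33.8, S_ud = 16.9, S_dd = 8.45
Terminal payoffs (K − S): max(-13.8, 0) = 0, max(3.1, 0) = 3.1, max(11.55, 0) = 11.55
Node u (S = 26): V_u = 1/1.12·[0.7231·0.0000 + 0.2769·3.1000] = 0.7665
Node d (S = 13): V_d = 1/1.12·[0.7231·3.1000 + 0.2769·11.5500] = 4.8571
Node 0 (S = 20): V_0 = 1/1.12·[0.7231·0.7665 + 0.2769·4.8571] = 1.6958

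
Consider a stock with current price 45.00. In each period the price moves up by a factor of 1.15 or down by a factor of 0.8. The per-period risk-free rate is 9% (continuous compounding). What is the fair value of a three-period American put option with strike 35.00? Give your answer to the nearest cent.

0.19

Risk-neutral probability p = (e^0.09 − 0.8)/(1.15 − 0.8) = 0.2942/0.3500 = 0.8405
Terminal stock prices: S_uuu = 68.44, S_uud = 47.61, S_udd = 33.12, S_ddd = 23.04
Terminal payoffs (K − S): max(-33.44, 0) = 0, max(-12.61, 0) = 0, max(1.88, 0) = 1.88, max(11.96, 0) = 11.96
Node uu (S = 59.51): continuation = e^(−0.09)·[0.8405·0.0000 + 0.1595·0.0000] = 0.0000; exercise value = 0.0000 ≤ continuation, so V_uu = 0.0000
Node ud (S = 41.4): continuation = e^(−0.09)·[0.8405·0.0000 + 0.1595·1.8800] = 0.2741; exercise value = 0.0000 ≤ continuation, so V_ud = 0.2741
Node dd (S = 28.8): continuation = e^(−0.09)·[0.8405·1.8800 + 0.1595·11.9600] = 3.1876; exercise value = 6.2000 > continuation, so V_dd = 6.2000 (exercise)
Node u (S = 51.75): continuation = e^(−0.09)·[0.8405·0.0000 + 0.1595·0.2741] = 0.0400; exercise value = 0.0000 ≤ continuation, so V_u = 0.0400
Node d (S = 36): continuation = e^(−0.09)·[0.8405·0.2741 + 0.1595·6.2000] = 1.1143; exercise value = 0.0000 ≤ continuation, so V_d = 1.1143
Node 0 (S = 45): continuation = e^(−0.09)·[0.8405·0.0400 + 0.1595·1.1143] = 0.1931; exercise value = 0.0000 ≤ continuation, so V_0 = 0.1931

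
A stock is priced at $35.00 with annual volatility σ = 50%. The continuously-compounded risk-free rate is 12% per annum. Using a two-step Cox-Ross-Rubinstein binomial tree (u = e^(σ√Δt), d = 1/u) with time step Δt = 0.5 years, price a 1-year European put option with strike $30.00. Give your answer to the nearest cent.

CRR parameters: u = e^(σ√Δt) = e^(0.5·√0.5) = 1.4241, d = 1/u = 0.7022
Per-period rate: rΔt = 0.12·0.5 = 0.06, so R = e^0.06 = 1.0618
Risk-neutral probability p = (e^0.06 − 0.7022)/(1.4241 − 0.7022) = 0.3596/0.7219 = 0.4982
Terminal stock prices: S_uu = 70.98, S_ud = 35, S_dd = 17.26
Terminal payoffs (K − S): max(-40.98, 0) = 0, max(-5, 0) = 0, max(12.74, 0) = 12.74
Node u (S = 49.84): V_u = e^(−0.06)·[0.4982·0.0000 + 0.5018·0.0000] = 0.0000
Node d (S = 24.58): V_d = e^(−0.06)·[0.4982·0.0000 + 0.5018·12.7426] = 6.0222
Node 0 (S = 35): V_0 = e^(−0.06)·[0.4982·0.0000 + 0.5018·6.0222] = 2.8461

$2.85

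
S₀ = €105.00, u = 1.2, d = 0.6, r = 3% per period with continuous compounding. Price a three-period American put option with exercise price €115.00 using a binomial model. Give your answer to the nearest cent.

€25.01

Risk-neutral probability p = (e^0.03 − 0.6)/(1.2 − 0.6) = 0.4305/0.6000 = 0.7174
Terminal stock prices: S_uuu = 181.4, S_uud = 90.72, S_udd = 45.36, S_ddd = 22.68
Terminal payoffs (K − S): max(-66.44, 0) = 0, max(24.28, 0) = 24.28, max(69.64, 0) = 69.64, max(92.32, 0) = 92.32
Node uu (S = 151.2): continuation = e^(−0.03)·[0.7174·0.0000 + 0.2826·24.2800] = 6.6582; exercise value = 0.0000 ≤ continuation, so V_uu = 6.6582
Node ud (S = 75.6): continuation = e^(−0.03)·[0.7174·24.2800 + 0.2826·69.6400] = 36.0012; exercise value = 39.4000 > continuation, so V_ud = 39.4000 (exercise)
Node dd (S = 37.8): continuation = e^(−0.03)·[0.7174·69.6400 + 0.2826·92.3200] = 73.8012; exercise value = 77.2000 > continuation, so V_dd = 77.2000 (exercise)
Node u (S = 126): continuation = e^(−0.03)·[0.7174·6.6582 + 0.2826·39.4000] = 15.4400; exercise value = 0.0000 ≤ continuation, so V_u = 15.4400
Node d (S = 63): continuation = e^(−0.03)·[0.7174·39.4000 + 0.2826·77.2000] = 48.6012; exercise value = 52.0000 > continuation, so V_d = 52.0000 (exercise)
Node 0 (S = 105): continuation = e^(−0.03)·[0.7174·15.4400 + 0.2826·52.0000] = 25.0093; exercise value = 10.0000 ≤ continuation, so V_0 = 25.0093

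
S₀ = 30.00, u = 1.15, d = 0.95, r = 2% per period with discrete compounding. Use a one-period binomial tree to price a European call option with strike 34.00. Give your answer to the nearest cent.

Risk-neutral probability p = (1 + 0.02 − 0.95)/(1.15 − 0.95) = 0.0700/0.2000 = 0.3500
Terminal stock prices: S_u = 34.5, S_d = 28.5
Terminal payoffs (S − K): max(0.5, 0) = 0.5, max(-5.5, 0) = 0
Node 0 (S = 30): V_0 = 1/1.02·[0.3500·0.5000 + 0.6500·0.0000] = 0.1716

0.17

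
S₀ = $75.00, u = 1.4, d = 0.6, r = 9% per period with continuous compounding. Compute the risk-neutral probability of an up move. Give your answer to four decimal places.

Risk-neutral probability p = (e^0.09 − 0.6)/(1.4 − 0.6) = 0.4942/0.8000 = 0.6177

p = 0.6177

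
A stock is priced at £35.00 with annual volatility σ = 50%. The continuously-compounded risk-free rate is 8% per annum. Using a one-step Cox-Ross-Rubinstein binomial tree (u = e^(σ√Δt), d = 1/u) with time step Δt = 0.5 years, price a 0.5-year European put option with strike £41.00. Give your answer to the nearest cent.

£8.38

CRR parameters: u = e^(σ√Δt) = e^(0.5·√0.5) = 1.4241, d = 1/u = 0.7022
Per-period rate: rΔt = 0.08·0.5 = 0.04, so R = e^0.04 = 1.0408
Risk-neutral probability p = (e^0.04 − 0.7022)/(1.4241 − 0.7022) = 0.3386/0.7219 = 0.4691
Terminal stock prices: S_u = 49.84, S_d = 24.58
Terminal payoffs (K − S): max(-8.844, 0) = 0, max(16.42, 0) = 16.42
Node 0 (S = 35): V_0 = e^(−0.04)·[0.4691·0.0000 + 0.5309·16.4234] = 8.3781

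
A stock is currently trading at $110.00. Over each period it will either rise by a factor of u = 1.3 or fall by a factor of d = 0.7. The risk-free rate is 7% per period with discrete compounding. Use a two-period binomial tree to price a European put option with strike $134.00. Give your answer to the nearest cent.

$24.28

Risk-neutral probability p = (1 + 0.07 − 0.7)/(1.3 − 0.7) = 0.3700/0.6000 = 0.6167
Terminal stock prices: S_uu = 185.9, S_ud = 100.1, S_dd = 53.9
Terminal payoffs (K − S): max(-51.9, 0) = 0, max(33.9, 0) = 33.9, max(80.1, 0) = 80.1
Node u (S = 143): V_u = 1/1.07·[0.6167·0.0000 + 0.3833·33.9000] = 12.1449
Node d (S = 77): V_d = 1/1.07·[0.6167·33.9000 + 0.3833·80.1000] = 48.2336
Node 0 (S = 110): V_0 = 1/1.07·[0.6167·12.1449 + 0.3833·48.2336] = 24.2793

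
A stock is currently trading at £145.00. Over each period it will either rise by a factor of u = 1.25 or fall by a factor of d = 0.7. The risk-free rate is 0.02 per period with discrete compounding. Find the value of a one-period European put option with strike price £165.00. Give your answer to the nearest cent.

£26.03

Risk-neutral probability p = (1 + 0.02 − 0.7)/(1.25 − 0.7) = 0.3200/0.5500 = 0.5818
Terminal stock prices: S_u = 181.2, S_d = 101.5
Terminal payoffs (K − S): max(-16.25, 0) = 0, max(63.5, 0) = 63.5
Node 0 (S = 145): V_0 = 1/1.02·[0.5818·0.0000 + 0.4182·63.5000] = 26.0339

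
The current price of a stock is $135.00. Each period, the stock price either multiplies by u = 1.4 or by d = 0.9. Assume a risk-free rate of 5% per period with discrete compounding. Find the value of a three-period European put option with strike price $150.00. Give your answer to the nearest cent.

$15.28

Risk-neutral probability p = (1 + 0.05 − 0.9)/(1.4 − 0.9) = 0.1500/0.5000 = 0.3000
Terminal stock prices: S_uuu = 370.4, S_uud = 238.1, S_udd = 153.1, S_ddd = 98.42
Terminal payoffs (K − S): max(-220.4, 0) = 0, max(-88.14, 0) = 0, max(-3.09, 0) = 0, max(51.58, 0) = 51.58
Node uu (S = 264.6): V_uu = 1/1.05·[0.3000·0.0000 + 0.7000·0.0000] = 0.0000
Node ud (S = 170.1): V_ud = 1/1.05·[0.3000·0.0000 + 0.7000·0.0000] = 0.0000
Node dd (S = 109.4): V_dd = 1/1.05·[0.3000·0.0000 + 0.7000·51.5850] = 34.3900
Node u (S = 189): V_u = 1/1.05·[0.3000·0.0000 + 0.7000·0.0000] = 0.0000
Node d (S = 121.5): V_d = 1/1.05·[0.3000·0.0000 + 0.7000·34.3900] = 22.9267
Node 0 (S = 135): V_0 = 1/1.05·[0.3000·0.0000 + 0.7000·22.9267] = 15.2844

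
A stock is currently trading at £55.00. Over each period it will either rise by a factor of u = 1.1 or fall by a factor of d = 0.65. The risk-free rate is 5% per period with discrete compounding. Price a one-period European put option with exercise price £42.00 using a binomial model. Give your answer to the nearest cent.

Risk-neutral probability p = (1 + 0.05 − 0.65)/(1.1 − 0.65) = 0.4000/0.4500 = 0.8889
Terminal stock prices: S_u = 60.5, S_d = 35.75
Terminal payoffs (K − S): max(-18.5, 0) = 0, max(6.25, 0) = 6.25
Node 0 (S = 55): V_0 = 1/1.05·[0.8889·0.0000 + 0.1111·6.2500] = 0.6614

£0.66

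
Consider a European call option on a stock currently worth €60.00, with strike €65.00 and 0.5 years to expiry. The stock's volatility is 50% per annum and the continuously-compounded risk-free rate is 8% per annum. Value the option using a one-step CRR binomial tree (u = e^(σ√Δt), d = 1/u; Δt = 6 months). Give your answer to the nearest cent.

CRR parameters: u = e^(σ√Δt) = e^(0.5·√0.5) = 1.4241, d = 1/u = 0.7022
Per-period rate: rΔt = 0.08·0.5 = 0.04, so R = e^0.04 = 1.0408
Risk-neutral probability p = (e^0.04 − 0.7022)/(1.4241 − 0.7022) = 0.3386/0.7219 = 0.4691
Terminal stock prices: S_u = 85.45, S_d = 42.13
Terminal payoffs (S − K): max(20.45, 0) = 20.45, max(-22.87, 0) = 0
Node 0 (S = 60): V_0 = e^(−0.04)·[0.4691·20.4471 + 0.5309·0.0000] = 9.2147

€9.21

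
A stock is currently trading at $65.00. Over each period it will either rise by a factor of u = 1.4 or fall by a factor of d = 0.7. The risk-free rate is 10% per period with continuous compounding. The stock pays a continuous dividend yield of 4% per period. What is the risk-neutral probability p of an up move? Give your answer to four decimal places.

p = 0.5169

Per-period risk-free factor R = e^0.1 = 1.1052; dividend-adjusted growth = e^(0.1−0.04) = 1.0618.
Risk-neutral probability p = (1.0618 − 0.7)/(1.4 − 0.7) = 0.3618/0.7000 = 0.5169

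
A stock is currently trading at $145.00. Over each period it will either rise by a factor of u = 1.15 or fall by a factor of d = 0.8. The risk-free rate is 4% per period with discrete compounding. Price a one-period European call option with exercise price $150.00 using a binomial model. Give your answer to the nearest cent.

Risk-neutral probability p = (1 + 0.04 − 0.8)/(1.15 − 0.8) = 0.2400/0.3500 = 0.6857
Terminal stock prices: S_u = 166.8, S_d = 116
Terminal payoffs (S − K): max(16.75, 0) = 16.75, max(-34, 0) = 0
Node 0 (S = 145): V_0 = 1/1.04·[0.6857·16.7500 + 0.3143·0.0000] = 11.0440

$11.04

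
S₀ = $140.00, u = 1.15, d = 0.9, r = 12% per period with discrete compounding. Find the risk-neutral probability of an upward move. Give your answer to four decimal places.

Risk-neutral probability p = (1 + 0.12 − 0.9)/(1.15 − 0.9) = 0.2200/0.2500 = 0.8800

p = 0.8800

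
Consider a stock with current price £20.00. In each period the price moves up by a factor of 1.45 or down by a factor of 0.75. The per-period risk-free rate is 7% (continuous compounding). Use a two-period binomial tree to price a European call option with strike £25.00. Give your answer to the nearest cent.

£3.15

Risk-neutral probability p = (e^0.07 − 0.75)/(1.45 − 0.75) = 0.3225/0.7000 = 0.4607
Terminal stock prices: S_uu = 42.05, S_ud = 21.75, S_dd = 11.25
Terminal payoffs (S − K): max(17.05, 0) = 17.05, max(-3.25, 0) = 0, max(-13.75, 0) = 0
Node u (S = 29): V_u = e^(−0.07)·[0.4607·17.0500 + 0.5393·0.0000] = 7.3243
Node d (S = 15): V_d = e^(−0.07)·[0.4607·0.0000 + 0.5393·0.0000] = 0.0000
Node 0 (S = 20): V_0 = e^(−0.07)·[0.4607·7.3243 + 0.5393·0.0000] = 3.1464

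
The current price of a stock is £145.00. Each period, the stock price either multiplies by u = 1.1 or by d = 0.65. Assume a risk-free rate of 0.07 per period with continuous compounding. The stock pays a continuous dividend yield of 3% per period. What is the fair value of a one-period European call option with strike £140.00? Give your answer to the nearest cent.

Per-period risk-free factor R = e^0.07 = 1.0725; dividend-adjusted growth = e^(0.07−0.03) = 1.0408.
Risk-neutral probability p = (1.0408 − 0.65)/(1.1 − 0.65) = 0.3908/0.4500 = 0.8685
Terminal stock prices: S_u = 159.5, S_d = 94.25
Terminal payoffs (S − K): max(19.5, 0) = 19.5, max(-45.75, 0) = 0
Node 0 (S = 145): V_0 = e^(−0.07)·[0.8685·19.5000 + 0.1315·0.0000] = 15.7902

£15.79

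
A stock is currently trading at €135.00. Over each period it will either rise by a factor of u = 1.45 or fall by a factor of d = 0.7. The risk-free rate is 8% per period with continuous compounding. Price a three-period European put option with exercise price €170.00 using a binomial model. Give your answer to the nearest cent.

€32.73

Risk-neutral probability p = (e^0.08 − 0.7)/(1.45 − 0.7) = 0.3833/0.7500 = 0.5110
Terminal stock prices: S_uuu = 411.6, S_uud = 198.7, S_udd = 95.92, S_ddd = 46.3
Terminal payoffs (K − S): max(-241.6, 0) = 0, max(-28.69, 0) = 0, max(74.08, 0) = 74.08, max(123.7, 0) = 123.7
Node uu (S = 283.8): V_uu = e^(−0.08)·[0.5110·0.0000 + 0.4890·0.0000] = 0.0000
Node ud (S = 137): V_ud = e^(−0.08)·[0.5110·0.0000 + 0.4890·74.0825] = 33.4377
Node dd (S = 66.15): V_dd = e^(−0.08)·[0.5110·74.0825 + 0.4890·123.6950] = 90.7798
Node u (S = 195.8): V_u = e^(−0.08)·[0.5110·0.0000 + 0.4890·33.4377] = 15.0924
Node d (S = 94.5): V_d = e^(−0.08)·[0.5110·33.4377 + 0.4890·90.7798] = 56.7487
Node 0 (S = 135): V_0 = e^(−0.08)·[0.5110·15.0924 + 0.4890·56.7487] = 32.7340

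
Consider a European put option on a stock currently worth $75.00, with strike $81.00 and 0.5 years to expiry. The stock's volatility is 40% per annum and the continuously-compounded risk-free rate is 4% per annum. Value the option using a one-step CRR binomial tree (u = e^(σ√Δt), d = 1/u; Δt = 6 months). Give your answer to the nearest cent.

CRR parameters: u = e^(σ√Δt) = e^(0.4·√0.5) = 1.3269, d = 1/u = 0.7536
Per-period rate: rΔt = 0.04·0.5 = 0.02, so R = e^0.02 = 1.0202
Risk-neutral probability p = (e^0.02 − 0.7536)/(1.3269 − 0.7536) = 0.2666/0.5733 = 0.4650
Terminal stock prices: S_u = 99.52, S_d = 56.52
Terminal payoffs (K − S): max(-18.52, 0) = 0, max(24.48, 0) = 24.48
Node 0 (S = 75): V_0 = e^(−0.02)·[0.4650·0.0000 + 0.5350·24.4771] = 12.8360

$12.84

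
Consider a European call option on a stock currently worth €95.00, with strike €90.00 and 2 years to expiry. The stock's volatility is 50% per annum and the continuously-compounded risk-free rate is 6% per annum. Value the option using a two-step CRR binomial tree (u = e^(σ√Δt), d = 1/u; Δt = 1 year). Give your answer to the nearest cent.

CRR parameters: u = e^(σ√Δt) = e^(0.5·√1) = 1.6487, d = 1/u = 0.6065
Per-period rate: rΔt = 0.06·1 = 0.06, so R = e^0.06 = 1.0618
Risk-neutral probability p = (e^0.06 − 0.6065)/(1.6487 − 0.6065) = 0.4553/1.0422 = 0.4369
Terminal stock prices: S_uu = 258.2, S_ud = 95, S_dd = 34.95
Terminal payoffs (S − K): max(168.2, 0) = 168.2, max(5, 0) = 5, max(-55.05, 0) = 0
Node u (S = 156.6): V_u = e^(−0.06)·[0.4369·168.2368 + 0.5631·5.0000] = 71.8697
Node d (S = 57.62): V_d = e^(−0.06)·[0.4369·5.0000 + 0.5631·0.0000] = 2.0572
Node 0 (S = 95): V_0 = e^(−0.06)·[0.4369·71.8697 + 0.5631·2.0572] = 30.6605

€30.66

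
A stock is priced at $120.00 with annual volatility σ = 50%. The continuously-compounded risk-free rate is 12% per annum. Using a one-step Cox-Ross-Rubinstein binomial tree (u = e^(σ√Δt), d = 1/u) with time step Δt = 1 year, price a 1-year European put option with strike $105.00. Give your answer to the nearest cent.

$14.29

CRR parameters: u = e^(σ√Δt) = e^(0.5·√1) = 1.6487, d = 1/u = 0.6065
Per-period rate: rΔt = 0.12·1 = 0.12, so R = e^0.12 = 1.1275
Risk-neutral probability p = (e^0.12 − 0.6065)/(1.6487 − 0.6065) = 0.5210/1.0422 = 0.4999
Terminal stock prices: S_u = 197.8, S_d = 72.78
Terminal payoffs (K − S): max(-92.85, 0) = 0, max(32.22, 0) = 32.22
Node 0 (S = 120): V_0 = e^(−0.12)·[0.4999·0.0000 + 0.5001·32.2163] = 14.2902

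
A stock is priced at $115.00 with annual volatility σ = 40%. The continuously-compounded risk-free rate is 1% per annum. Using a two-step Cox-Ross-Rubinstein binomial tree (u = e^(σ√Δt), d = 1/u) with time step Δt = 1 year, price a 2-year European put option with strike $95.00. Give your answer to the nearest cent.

CRR parameters: u = e^(σ√Δt) = e^(0.4·√1) = 1.4918, d = 1/u = 0.6703
Per-period rate: rΔt = 0.01·1 = 0.01, so R = e^0.01 = 1.0101
Risk-neutral probability p = (e^0.01 − 0.6703)/(1.4918 − 0.6703) = 0.3397/0.8215 = 0.4135
Terminal stock prices: S_uu = 255.9, S_ud = 115, S_dd = 51.67
Terminal payoffs (K − S): max(-160.9, 0) = 0, max(-20, 0) = 0, max(43.33, 0) = 43.33
Node u (S = 171.6): V_u = e^(−0.01)·[0.4135·0.0000 + 0.5865·0.0000] = 0.0000
Node d (S = 77.09): V_d = e^(−0.01)·[0.4135·0.0000 + 0.5865·43.3272] = 25.1566
Node 0 (S = 115): V_0 = e^(−0.01)·[0.4135·0.0000 + 0.5865·25.1566] = 14.6064

$14.61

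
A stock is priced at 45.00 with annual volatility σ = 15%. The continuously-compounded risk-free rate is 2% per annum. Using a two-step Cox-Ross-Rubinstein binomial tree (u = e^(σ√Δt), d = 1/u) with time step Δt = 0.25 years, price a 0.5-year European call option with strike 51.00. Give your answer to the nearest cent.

0.34

CRR parameters: u = e^(σ√Δt) = e^(0.15·√0.25) = 1.0779, d = 1/u = 0.9277
Per-period rate: rΔt = 0.02·0.25 = 0.005, so R = e^0.005 = 1.0050
Risk-neutral probability p = (e^0.005 − 0.9277)/(1.0779 − 0.9277) = 0.0773/0.1501 = 0.5146
Terminal stock prices: S_uu = 52.28, S_ud = 45, S_dd = 38.73
Terminal payoffs (S − K): max(1.283, 0) = 1.283, max(-6, 0) = 0, max(-12.27, 0) = 0
Node u (S = 48.5): V_u = e^(−0.005)·[0.5146·1.2825 + 0.4854·0.0000] = 0.6568
Node d (S = 41.75): V_d = e^(−0.005)·[0.5146·0.0000 + 0.4854·0.0000] = 0.0000
Node 0 (S = 45): V_0 = e^(−0.005)·[0.5146·0.6568 + 0.4854·0.0000] = 0.3363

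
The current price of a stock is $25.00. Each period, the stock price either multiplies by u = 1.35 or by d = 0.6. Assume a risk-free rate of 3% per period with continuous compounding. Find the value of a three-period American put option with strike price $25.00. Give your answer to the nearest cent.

$5.36

Risk-neutral probability p = (e^0.03 − 0.6)/(1.35 − 0.6) = 0.4305/0.7500 = 0.5739
Terminal stock prices: S_uuu = 61.51, S_uud = 27.34, S_udd = 12.15, S_ddd = 5.4
Terminal payoffs (K − S): max(-36.51, 0) = 0, max(-2.338, 0) = 0, max(12.85, 0) = 12.85, max(19.6, 0) = 19.6
Node uu (S = 45.56): continuation = e^(−0.03)·[0.5739·0.0000 + 0.4261·0.0000] = 0.0000; exercise value = 0.0000 ≤ continuation, so V_uu = 0.0000
Node ud (S = 20.25): continuation = e^(−0.03)·[0.5739·0.0000 + 0.4261·12.8500] = 5.3131; exercise value = 4.7500 ≤ continuation, so V_ud = 5.3131
Node dd (S = 9): continuation = e^(−0.03)·[0.5739·12.8500 + 0.4261·19.6000] = 15.2611; exercise value = 16.0000 > continuation, so V_dd = 16.0000 (exercise)
Node u (S = 33.75): continuation = e^(−0.03)·[0.5739·0.0000 + 0.4261·5.3131] = 2.1968; exercise value = 0.0000 ≤ continuation, so V_u = 2.1968
Node d (S = 15): continuation = e^(−0.03)·[0.5739·5.3131 + 0.4261·16.0000] = 9.5748; exercise value = 10.0000 > continuation, so V_d = 10.0000 (exercise)
Node 0 (S = 25): continuation = e^(−0.03)·[0.5739·2.1968 + 0.4261·10.0000] = 5.3582; exercise value = 0.0000 ≤ continuation, so V_0 = 5.3582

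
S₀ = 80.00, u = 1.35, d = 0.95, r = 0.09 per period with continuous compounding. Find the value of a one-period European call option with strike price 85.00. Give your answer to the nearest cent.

7.58

Risk-neutral probability p = (e^0.09 − 0.95)/(1.35 − 0.95) = 0.1442/0.4000 = 0.3604
Terminal stock prices: S_u = 108, S_d = 76
Terminal payoffs (S − K): max(23, 0) = 23, max(-9, 0) = 0
Node 0 (S = 80): V_0 = e^(−0.09)·[0.3604·23.0000 + 0.6396·0.0000] = 7.5765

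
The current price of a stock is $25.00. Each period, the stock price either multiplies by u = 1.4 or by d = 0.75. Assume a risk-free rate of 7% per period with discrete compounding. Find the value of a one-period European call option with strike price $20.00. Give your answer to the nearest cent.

Risk-neutral probability p = (1 + 0.07 − 0.75)/(1.4 − 0.75) = 0.3200/0.6500 = 0.4923
Terminal stock prices: S_u = 35, S_d = 18.75
Terminal payoffs (S − K): max(15, 0) = 15, max(-1.25, 0) = 0
Node 0 (S = 25): V_0 = 1/1.07·[0.4923·15.0000 + 0.5077·0.0000] = 6.9015

$6.90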